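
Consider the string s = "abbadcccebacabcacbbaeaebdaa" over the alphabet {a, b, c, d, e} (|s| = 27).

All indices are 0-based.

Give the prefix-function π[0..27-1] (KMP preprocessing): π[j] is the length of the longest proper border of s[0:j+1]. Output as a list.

π[0] = 0
j=1 s[j]='b': π[1]=0 (border '')
j=2 s[j]='b': π[2]=0 (border '')
j=3 s[j]='a': π[3]=1 (border 'a')
j=4 s[j]='d': k: 1→0; π[4]=0 (border '')
j=5 s[j]='c': π[5]=0 (border '')
j=6 s[j]='c': π[6]=0 (border '')
j=7 s[j]='c': π[7]=0 (border '')
j=8 s[j]='e': π[8]=0 (border '')
j=9 s[j]='b': π[9]=0 (border '')
j=10 s[j]='a': π[10]=1 (border 'a')
j=11 s[j]='c': k: 1→0; π[11]=0 (border '')
j=12 s[j]='a': π[12]=1 (border 'a')
j=13 s[j]='b': π[13]=2 (border 'ab')
j=14 s[j]='c': k: 2→0; π[14]=0 (border '')
j=15 s[j]='a': π[15]=1 (border 'a')
j=16 s[j]='c': k: 1→0; π[16]=0 (border '')
j=17 s[j]='b': π[17]=0 (border '')
j=18 s[j]='b': π[18]=0 (border '')
j=19 s[j]='a': π[19]=1 (border 'a')
j=20 s[j]='e': k: 1→0; π[20]=0 (border '')
j=21 s[j]='a': π[21]=1 (border 'a')
j=22 s[j]='e': k: 1→0; π[22]=0 (border '')
j=23 s[j]='b': π[23]=0 (border '')
j=24 s[j]='d': π[24]=0 (border '')
j=25 s[j]='a': π[25]=1 (border 'a')
j=26 s[j]='a': k: 1→0; π[26]=1 (border 'a')

[0, 0, 0, 1, 0, 0, 0, 0, 0, 0, 1, 0, 1, 2, 0, 1, 0, 0, 0, 1, 0, 1, 0, 0, 0, 1, 1]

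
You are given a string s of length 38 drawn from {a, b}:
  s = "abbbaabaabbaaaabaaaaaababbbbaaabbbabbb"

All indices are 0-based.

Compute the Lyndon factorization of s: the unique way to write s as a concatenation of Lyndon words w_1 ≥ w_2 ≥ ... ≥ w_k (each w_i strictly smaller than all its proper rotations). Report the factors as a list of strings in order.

["abbb", "aabaabb", "aaaab", "aaaaaababbbbaaabbbabbb"]

emit factor 1: 'abbb' (i=0, period=4)
emit factor 2: 'aabaabb' (i=4, period=7)
emit factor 3: 'aaaab' (i=11, period=5)
emit factor 4: 'aaaaaababbbbaaabbbabbb' (i=16, period=22)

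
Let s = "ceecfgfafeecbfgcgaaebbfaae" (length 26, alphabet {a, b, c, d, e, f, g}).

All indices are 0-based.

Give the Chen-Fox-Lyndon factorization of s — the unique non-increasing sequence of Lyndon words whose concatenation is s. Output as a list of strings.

emit factor 1: 'ceecfgf' (i=0, period=7)
emit factor 2: 'afeecbfgcg' (i=7, period=10)
emit factor 3: 'aaebbf' (i=17, period=6)
emit factor 4: 'aae' (i=23, period=3)

["ceecfgf", "afeecbfgcg", "aaebbf", "aae"]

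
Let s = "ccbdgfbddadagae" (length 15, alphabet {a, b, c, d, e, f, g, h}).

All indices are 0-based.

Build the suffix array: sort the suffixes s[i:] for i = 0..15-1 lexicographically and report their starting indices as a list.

[9, 13, 11, 6, 2, 1, 0, 8, 10, 7, 3, 14, 5, 12, 4]

rank→(start, suffix):
  0 → (9, 'adagae')
  1 → (13, 'ae')
  2 → (11, 'agae')
  3 → (6, 'bddadagae')
  4 → (2, 'bdgfbddadagae')
  5 → (1, 'cbdgfbddadagae')
  6 → (0, 'ccbdgfbddadagae')
  7 → (8, 'dadagae')
  8 → (10, 'dagae')
  9 → (7, 'ddadagae')
  10 → (3, 'dgfbddadagae')
  11 → (14, 'e')
  12 → (5, 'fbddadagae')
  13 → (12, 'gae')
  14 → (4, 'gfbddadagae')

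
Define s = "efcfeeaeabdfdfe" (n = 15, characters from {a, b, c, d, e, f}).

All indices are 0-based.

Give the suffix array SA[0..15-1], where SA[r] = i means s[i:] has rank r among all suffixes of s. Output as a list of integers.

sorted suffixes:
  #0 SA[0]=8  'abdfdfe'
  #1 SA[1]=6  'aeabdfdfe'
  #2 SA[2]=9  'bdfdfe'
  #3 SA[3]=2  'cfeeaeabdfdfe'
  #4 SA[4]=10  'dfdfe'
  #5 SA[5]=12  'dfe'
  #6 SA[6]=14  'e'
  #7 SA[7]=7  'eabdfdfe'
  #8 SA[8]=5  'eaeabdfdfe'
  #9 SA[9]=4  'eeaeabdfdfe'
  #10 SA[10]=0  'efcfeeaeabdfdfe'
  #11 SA[11]=1  'fcfeeaeabdfdfe'
  #12 SA[12]=11  'fdfe'
  #13 SA[13]=13  'fe'
  #14 SA[14]=3  'feeaeabdfdfe'

[8, 6, 9, 2, 10, 12, 14, 7, 5, 4, 0, 1, 11, 13, 3]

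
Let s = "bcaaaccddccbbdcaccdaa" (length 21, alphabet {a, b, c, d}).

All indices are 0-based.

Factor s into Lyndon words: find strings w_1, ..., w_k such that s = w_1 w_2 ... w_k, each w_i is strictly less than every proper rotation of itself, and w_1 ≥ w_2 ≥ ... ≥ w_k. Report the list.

["bc", "aaaccddccbbdcaccd", "a", "a"]

emit factor 1: 'bc' (i=0, period=2)
emit factor 2: 'aaaccddccbbdcaccd' (i=2, period=17)
emit factor 3: 'a' (i=19, period=1)
emit factor 4: 'a' (i=20, period=1)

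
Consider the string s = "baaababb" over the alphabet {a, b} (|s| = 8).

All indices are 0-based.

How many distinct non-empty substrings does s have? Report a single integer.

rank→(start, suffix):
  0 → (1, 'aaababb')
  1 → (2, 'aababb')
  2 → (3, 'ababb')
  3 → (5, 'abb')
  4 → (7, 'b')
  5 → (0, 'baaababb')
  6 → (4, 'babb')
  7 → (6, 'bb')

SA = [1, 2, 3, 5, 7, 0, 4, 6]
rank  pair      lcp
   1  s[1:],s[2:]  2  'aa'
   2  s[2:],s[3:]  1  'a'
   3  s[3:],s[5:]  2  'ab'
   4  s[5:],s[7:]  0  ''
   5  s[7:],s[0:]  1  'b'
   6  s[0:],s[4:]  2  'ba'
   7  s[4:],s[6:]  1  'b'

n(n+1)/2 = 8·9/2 = 36
Σ LCP = 0 + 2 + 1 + 2 + 0 + 1 + 2 + 1 = 9
distinct = 36 − 9 = 27

27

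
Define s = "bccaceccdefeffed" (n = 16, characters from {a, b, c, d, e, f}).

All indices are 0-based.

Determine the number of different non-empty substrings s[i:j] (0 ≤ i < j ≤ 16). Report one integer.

123

rank | idx | suffix
   0 |   3 | aceccdefeffed
   1 |   0 | bccaceccdefeffed
   2 |   2 | caceccdefeffed
   3 |   1 | ccaceccdefeffed
   4 |   6 | ccdefeffed
   5 |   7 | cdefeffed
   6 |   4 | ceccdefeffed
   7 |  15 | d
   8 |   8 | defeffed
   9 |   5 | eccdefeffed
  10 |  14 | ed
  11 |   9 | efeffed
  12 |  11 | effed
  13 |  13 | fed
  14 |  10 | feffed
  15 |  12 | ffed

SA = [3, 0, 2, 1, 6, 7, 4, 15, 8, 5, 14, 9, 11, 13, 10, 12]
[i] adj suffixes → lcp
  [1] 3/0 → 0 ('')
  [2] 0/2 → 0 ('')
  [3] 2/1 → 1 ('c')
  [4] 1/6 → 2 ('cc')
  [5] 6/7 → 1 ('c')
  [6] 7/4 → 1 ('c')
  [7] 4/15 → 0 ('')
  [8] 15/8 → 1 ('d')
  [9] 8/5 → 0 ('')
  [10] 5/14 → 1 ('e')
  [11] 14/9 → 1 ('e')
  [12] 9/11 → 2 ('ef')
  [13] 11/13 → 0 ('')
  [14] 13/10 → 2 ('fe')
  [15] 10/12 → 1 ('f')

n(n+1)/2 = 16·17/2 = 136
Σ LCP = 0 + 0 + 0 + 1 + 2 + 1 + 1 + 0 + 1 + 0 + 1 + 1 + 2 + 0 + 2 + 1 = 13
distinct = 136 − 13 = 123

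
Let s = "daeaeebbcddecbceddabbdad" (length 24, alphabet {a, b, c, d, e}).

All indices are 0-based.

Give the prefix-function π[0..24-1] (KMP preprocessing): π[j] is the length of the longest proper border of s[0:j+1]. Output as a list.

π[0] = 0
j=1 s[j]='a': π[1]=0 (border '')
j=2 s[j]='e': π[2]=0 (border '')
j=3 s[j]='a': π[3]=0 (border '')
j=4 s[j]='e': π[4]=0 (border '')
j=5 s[j]='e': π[5]=0 (border '')
j=6 s[j]='b': π[6]=0 (border '')
j=7 s[j]='b': π[7]=0 (border '')
j=8 s[j]='c': π[8]=0 (border '')
j=9 s[j]='d': π[9]=1 (border 'd')
j=10 s[j]='d': k: 1→0; π[10]=1 (border 'd')
j=11 s[j]='e': k: 1→0; π[11]=0 (border '')
j=12 s[j]='c': π[12]=0 (border '')
j=13 s[j]='b': π[13]=0 (border '')
j=14 s[j]='c': π[14]=0 (border '')
j=15 s[j]='e': π[15]=0 (border '')
j=16 s[j]='d': π[16]=1 (border 'd')
j=17 s[j]='d': k: 1→0; π[17]=1 (border 'd')
j=18 s[j]='a': π[18]=2 (border 'da')
j=19 s[j]='b': k: 2→0; π[19]=0 (border '')
j=20 s[j]='b': π[20]=0 (border '')
j=21 s[j]='d': π[21]=1 (border 'd')
j=22 s[j]='a': π[22]=2 (border 'da')
j=23 s[j]='d': k: 2→0; π[23]=1 (border 'd')

[0, 0, 0, 0, 0, 0, 0, 0, 0, 1, 1, 0, 0, 0, 0, 0, 1, 1, 2, 0, 0, 1, 2, 1]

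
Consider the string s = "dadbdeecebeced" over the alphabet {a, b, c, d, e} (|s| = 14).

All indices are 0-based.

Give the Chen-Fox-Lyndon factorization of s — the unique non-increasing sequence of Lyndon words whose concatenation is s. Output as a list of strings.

emit factor 1: 'd' (i=0, period=1)
emit factor 2: 'adbdeecebeced' (i=1, period=13)

["d", "adbdeecebeced"]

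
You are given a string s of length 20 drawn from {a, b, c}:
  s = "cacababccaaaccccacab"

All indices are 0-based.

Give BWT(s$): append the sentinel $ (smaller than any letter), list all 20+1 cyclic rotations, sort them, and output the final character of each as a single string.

bcaccbccaaaacaac$bcca

rank  rotation               last
    0  $cacababccaaaccccacab  b
    1  aaaccccacab$cacababcc  c
    2  aaccccacab$cacababcca  a
    3  ab$cacababccaaaccccac  c
    4  ababccaaaccccacab$cac  c
    5  abccaaaccccacab$cacab  b
    6  acab$cacababccaaacccc  c
    7  acababccaaaccccacab$c  c
    8  accccacab$cacababccaa  a
    9  b$cacababccaaaccccaca  a
   10  babccaaaccccacab$caca  a
   11  bccaaaccccacab$cacaba  a
   12  caaaccccacab$cacababc  c
   13  cab$cacababccaaacccca  a
   14  cababccaaaccccacab$ca  a
   15  cacab$cacababccaaaccc  c
   16  cacababccaaaccccacab$  $
   17  ccaaaccccacab$cacabab  b
   18  ccacab$cacababccaaacc  c
   19  cccacab$cacababccaaac  c
   20  ccccacab$cacababccaaa  a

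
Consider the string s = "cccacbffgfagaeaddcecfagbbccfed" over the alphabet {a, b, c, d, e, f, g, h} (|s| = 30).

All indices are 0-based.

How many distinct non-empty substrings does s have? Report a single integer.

sorted suffixes:
  #0 SA[0]=3  'acbffgfagaeaddcecfagbbccfed'
  #1 SA[1]=14  'addcecfagbbccfed'
  #2 SA[2]=12  'aeaddcecfagbbccfed'
  #3 SA[3]=10  'agaeaddcecfagbbccfed'
  #4 SA[4]=21  'agbbccfed'
  #5 SA[5]=23  'bbccfed'
  #6 SA[6]=24  'bccfed'
  #7 SA[7]=5  'bffgfagaeaddcecfagbbccfed'
  #8 SA[8]=2  'cacbffgfagaeaddcecfagbbccfed'
  #9 SA[9]=4  'cbffgfagaeaddcecfagbbccfed'
  #10 SA[10]=1  'ccacbffgfagaeaddcecfagbbccfed'
  #11 SA[11]=0  'cccacbffgfagaeaddcecfagbbccfed'
  #12 SA[12]=25  'ccfed'
  #13 SA[13]=17  'cecfagbbccfed'
  #14 SA[14]=19  'cfagbbccfed'
  #15 SA[15]=26  'cfed'
  #16 SA[16]=29  'd'
  #17 SA[17]=16  'dcecfagbbccfed'
  #18 SA[18]=15  'ddcecfagbbccfed'
  #19 SA[19]=13  'eaddcecfagbbccfed'
  #20 SA[20]=18  'ecfagbbccfed'
  #21 SA[21]=28  'ed'
  #22 SA[22]=9  'fagaeaddcecfagbbccfed'
  #23 SA[23]=20  'fagbbccfed'
  #24 SA[24]=27  'fed'
  #25 SA[25]=6  'ffgfagaeaddcecfagbbccfed'
  #26 SA[26]=7  'fgfagaeaddcecfagbbccfed'
  #27 SA[27]=11  'gaeaddcecfagbbccfed'
  #28 SA[28]=22  'gbbccfed'
  #29 SA[29]=8  'gfagaeaddcecfagbbccfed'

SA = [3, 14, 12, 10, 21, 23, 24, 5, 2, 4, 1, 0, 25, 17, 19, 26, 29, 16, 15, 13, 18, 28, 9, 20, 27, 6, 7, 11, 22, 8]
i: (SA[i-1],SA[i]) lcp shared
  1: (3,14) 1 'a'
  2: (14,12) 1 'a'
  3: (12,10) 1 'a'
  4: (10,21) 2 'ag'
  5: (21,23) 0 ''
  6: (23,24) 1 'b'
  7: (24,5) 1 'b'
  8: (5,2) 0 ''
  9: (2,4) 1 'c'
  10: (4,1) 1 'c'
  11: (1,0) 2 'cc'
  12: (0,25) 2 'cc'
  13: (25,17) 1 'c'
  14: (17,19) 1 'c'
  15: (19,26) 2 'cf'
  16: (26,29) 0 ''
  17: (29,16) 1 'd'
  18: (16,15) 1 'd'
  19: (15,13) 0 ''
  20: (13,18) 1 'e'
  21: (18,28) 1 'e'
  22: (28,9) 0 ''
  23: (9,20) 3 'fag'
  24: (20,27) 1 'f'
  25: (27,6) 1 'f'
  26: (6,7) 1 'f'
  27: (7,11) 0 ''
  28: (11,22) 1 'g'
  29: (22,8) 1 'g'

n(n+1)/2 = 30·31/2 = 465
Σ LCP = 0 + 1 + 1 + 1 + 2 + 0 + 1 + 1 + 0 + 1 + 1 + 2 + 2 + 1 + 1 + 2 + 0 + 1 + 1 + 0 + 1 + 1 + 0 + 3 + 1 + 1 + 1 + 0 + 1 + 1 = 29
distinct = 465 − 29 = 436

436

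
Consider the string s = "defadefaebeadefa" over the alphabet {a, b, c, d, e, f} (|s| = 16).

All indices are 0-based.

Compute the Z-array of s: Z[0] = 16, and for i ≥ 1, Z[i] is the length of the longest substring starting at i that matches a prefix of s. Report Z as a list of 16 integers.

[16, 0, 0, 0, 4, 0, 0, 0, 0, 0, 0, 0, 4, 0, 0, 0]

Z[0]=16
i=1: outside box; Z[1]=0
i=2: outside box; Z[2]=0
i=3: outside box; Z[3]=0
i=4: outside box; Z[4]=4 extend→box=[4,8)
i=5: min(r-i=3, Z[1]=0)=0; Z[5]=0
i=6: min(r-i=2, Z[2]=0)=0; Z[6]=0
i=7: min(r-i=1, Z[3]=0)=0; Z[7]=0
i=8: outside box; Z[8]=0
i=9: outside box; Z[9]=0
i=10: outside box; Z[10]=0
i=11: outside box; Z[11]=0
i=12: outside box; Z[12]=4 extend→box=[12,16)
i=13: min(r-i=3, Z[1]=0)=0; Z[13]=0
i=14: min(r-i=2, Z[2]=0)=0; Z[14]=0
i=15: min(r-i=1, Z[3]=0)=0; Z[15]=0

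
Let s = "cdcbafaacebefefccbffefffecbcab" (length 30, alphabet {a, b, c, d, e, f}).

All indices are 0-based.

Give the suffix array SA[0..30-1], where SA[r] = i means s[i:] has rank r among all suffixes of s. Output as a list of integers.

rank→(start, suffix):
  0 → (6, 'aacebefefccbffefffecbcab')
  1 → (28, 'ab')
  2 → (7, 'acebefefccbffefffecbcab')
  3 → (4, 'afaacebefefccbffefffecbcab')
  4 → (29, 'b')
  5 → (3, 'bafaacebefefccbffefffecbcab')
  6 → (26, 'bcab')
  7 → (10, 'befefccbffefffecbcab')
  8 → (17, 'bffefffecbcab')
  9 → (27, 'cab')
  10 → (2, 'cbafaacebefefccbffefffecbcab')
  11 → (25, 'cbcab')
  12 → (16, 'cbffefffecbcab')
  13 → (15, 'ccbffefffecbcab')
  14 → (0, 'cdcbafaacebefefccbffefffecbcab')
  15 → (8, 'cebefefccbffefffecbcab')
  16 → (1, 'dcbafaacebefefccbffefffecbcab')
  17 → (9, 'ebefefccbffefffecbcab')
  18 → (24, 'ecbcab')
  19 → (13, 'efccbffefffecbcab')
  20 → (11, 'efefccbffefffecbcab')
  21 → (20, 'efffecbcab')
  22 → (5, 'faacebefefccbffefffecbcab')
  23 → (14, 'fccbffefffecbcab')
  24 → (23, 'fecbcab')
  25 → (12, 'fefccbffefffecbcab')
  26 → (19, 'fefffecbcab')
  27 → (22, 'ffecbcab')
  28 → (18, 'ffefffecbcab')
  29 → (21, 'fffecbcab')

[6, 28, 7, 4, 29, 3, 26, 10, 17, 27, 2, 25, 16, 15, 0, 8, 1, 9, 24, 13, 11, 20, 5, 14, 23, 12, 19, 22, 18, 21]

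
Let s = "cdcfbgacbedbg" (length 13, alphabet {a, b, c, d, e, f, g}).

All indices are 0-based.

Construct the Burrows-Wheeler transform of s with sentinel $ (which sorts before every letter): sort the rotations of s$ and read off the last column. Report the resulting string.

ggcdfa$decbcbb

rank  rotation        last
    0  $cdcfbgacbedbg  g
    1  acbedbg$cdcfbg  g
    2  bedbg$cdcfbgac  c
    3  bg$cdcfbgacbed  d
    4  bgacbedbg$cdcf  f
    5  cbedbg$cdcfbga  a
    6  cdcfbgacbedbg$  $
    7  cfbgacbedbg$cd  d
    8  dbg$cdcfbgacbe  e
    9  dcfbgacbedbg$c  c
   10  edbg$cdcfbgacb  b
   11  fbgacbedbg$cdc  c
   12  g$cdcfbgacbedb  b
   13  gacbedbg$cdcfb  b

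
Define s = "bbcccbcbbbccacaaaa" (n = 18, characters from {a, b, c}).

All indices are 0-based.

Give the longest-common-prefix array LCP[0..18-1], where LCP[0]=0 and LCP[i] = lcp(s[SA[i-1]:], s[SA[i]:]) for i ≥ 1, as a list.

[0, 1, 2, 3, 1, 0, 2, 4, 1, 2, 3, 0, 2, 1, 2, 1, 2, 2]

rank | idx | suffix
   0 |  17 | a
   1 |  16 | aa
   2 |  15 | aaa
   3 |  14 | aaaa
   4 |  12 | acaaaa
   5 |   7 | bbbccacaaaa
   6 |   8 | bbccacaaaa
   7 |   0 | bbcccbcbbbccacaaaa
   8 |   5 | bcbbbccacaaaa
   9 |   9 | bccacaaaa
  10 |   1 | bcccbcbbbccacaaaa
  11 |  13 | caaaa
  12 |  11 | cacaaaa
  13 |   6 | cbbbccacaaaa
  14 |   4 | cbcbbbccacaaaa
  15 |  10 | ccacaaaa
  16 |   3 | ccbcbbbccacaaaa
  17 |   2 | cccbcbbbccacaaaa

SA = [17, 16, 15, 14, 12, 7, 8, 0, 5, 9, 1, 13, 11, 6, 4, 10, 3, 2]
i: (SA[i-1],SA[i]) lcp shared
  1: (17,16) 1 'a'
  2: (16,15) 2 'aa'
  3: (15,14) 3 'aaa'
  4: (14,12) 1 'a'
  5: (12,7) 0 ''
  6: (7,8) 2 'bb'
  7: (8,0) 4 'bbcc'
  8: (0,5) 1 'b'
  9: (5,9) 2 'bc'
  10: (9,1) 3 'bcc'
  11: (1,13) 0 ''
  12: (13,11) 2 'ca'
  13: (11,6) 1 'c'
  14: (6,4) 2 'cb'
  15: (4,10) 1 'c'
  16: (10,3) 2 'cc'
  17: (3,2) 2 'cc'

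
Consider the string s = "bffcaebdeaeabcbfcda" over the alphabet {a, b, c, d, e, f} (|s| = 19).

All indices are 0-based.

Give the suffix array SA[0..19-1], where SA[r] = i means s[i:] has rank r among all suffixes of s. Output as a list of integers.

[18, 11, 9, 4, 12, 6, 14, 0, 3, 13, 16, 17, 7, 10, 8, 5, 2, 15, 1]

sorted suffixes:
  #0 SA[0]=18  'a'
  #1 SA[1]=11  'abcbfcda'
  #2 SA[2]=9  'aeabcbfcda'
  #3 SA[3]=4  'aebdeaeabcbfcda'
  #4 SA[4]=12  'bcbfcda'
  #5 SA[5]=6  'bdeaeabcbfcda'
  #6 SA[6]=14  'bfcda'
  #7 SA[7]=0  'bffcaebdeaeabcbfcda'
  #8 SA[8]=3  'caebdeaeabcbfcda'
  #9 SA[9]=13  'cbfcda'
  #10 SA[10]=16  'cda'
  #11 SA[11]=17  'da'
  #12 SA[12]=7  'deaeabcbfcda'
  #13 SA[13]=10  'eabcbfcda'
  #14 SA[14]=8  'eaeabcbfcda'
  #15 SA[15]=5  'ebdeaeabcbfcda'
  #16 SA[16]=2  'fcaebdeaeabcbfcda'
  #17 SA[17]=15  'fcda'
  #18 SA[18]=1  'ffcaebdeaeabcbfcda'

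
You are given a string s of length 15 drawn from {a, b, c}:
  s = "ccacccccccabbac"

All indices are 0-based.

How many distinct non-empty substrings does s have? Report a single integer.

89

rank | idx | suffix
   0 |  10 | abbac
   1 |  13 | ac
   2 |   2 | acccccccabbac
   3 |  12 | bac
   4 |  11 | bbac
   5 |  14 | c
   6 |   9 | cabbac
   7 |   1 | cacccccccabbac
   8 |   8 | ccabbac
   9 |   0 | ccacccccccabbac
  10 |   7 | cccabbac
  11 |   6 | ccccabbac
  12 |   5 | cccccabbac
  13 |   4 | ccccccabbac
  14 |   3 | cccccccabbac

SA = [10, 13, 2, 12, 11, 14, 9, 1, 8, 0, 7, 6, 5, 4, 3]
[i] adj suffixes → lcp
  [1] 10/13 → 1 ('a')
  [2] 13/2 → 2 ('ac')
  [3] 2/12 → 0 ('')
  [4] 12/11 → 1 ('b')
  [5] 11/14 → 0 ('')
  [6] 14/9 → 1 ('c')
  [7] 9/1 → 2 ('ca')
  [8] 1/8 → 1 ('c')
  [9] 8/0 → 3 ('cca')
  [10] 0/7 → 2 ('cc')
  [11] 7/6 → 3 ('ccc')
  [12] 6/5 → 4 ('cccc')
  [13] 5/4 → 5 ('ccccc')
  [14] 4/3 → 6 ('cccccc')

n(n+1)/2 = 15·16/2 = 120
Σ LCP = 0 + 1 + 2 + 0 + 1 + 0 + 1 + 2 + 1 + 3 + 2 + 3 + 4 + 5 + 6 = 31
distinct = 120 − 31 = 89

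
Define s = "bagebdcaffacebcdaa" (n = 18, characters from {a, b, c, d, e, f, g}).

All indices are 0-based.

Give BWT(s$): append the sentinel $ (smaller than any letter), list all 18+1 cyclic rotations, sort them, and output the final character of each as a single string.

aadfcb$eedbacbcgfaa

rank  rotation             last
    0  $bagebdcaffacebcdaa  a
    1  a$bagebdcaffacebcda  a
    2  aa$bagebdcaffacebcd  d
    3  acebcdaa$bagebdcaff  f
    4  affacebcdaa$bagebdc  c
    5  agebdcaffacebcdaa$b  b
    6  bagebdcaffacebcdaa$  $
    7  bcdaa$bagebdcafface  e
    8  bdcaffacebcdaa$bage  e
    9  caffacebcdaa$bagebd  d
   10  cdaa$bagebdcaffaceb  b
   11  cebcdaa$bagebdcaffa  a
   12  daa$bagebdcaffacebc  c
   13  dcaffacebcdaa$bageb  b
   14  ebcdaa$bagebdcaffac  c
   15  ebdcaffacebcdaa$bag  g
   16  facebcdaa$bagebdcaf  f
   17  ffacebcdaa$bagebdca  a
   18  gebdcaffacebcdaa$ba  a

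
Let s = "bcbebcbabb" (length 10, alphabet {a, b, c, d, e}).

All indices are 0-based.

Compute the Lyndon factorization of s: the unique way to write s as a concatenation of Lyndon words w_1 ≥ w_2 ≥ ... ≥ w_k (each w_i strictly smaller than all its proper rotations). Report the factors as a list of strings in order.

emit factor 1: 'bcbe' (i=0, period=4)
emit factor 2: 'bc' (i=4, period=2)
emit factor 3: 'b' (i=6, period=1)
emit factor 4: 'abb' (i=7, period=3)

["bcbe", "bc", "b", "abb"]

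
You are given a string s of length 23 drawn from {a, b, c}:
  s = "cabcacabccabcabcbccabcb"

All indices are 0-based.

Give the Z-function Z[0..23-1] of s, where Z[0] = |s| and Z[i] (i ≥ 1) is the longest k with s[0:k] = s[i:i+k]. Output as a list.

Z[0]=23
i=1: i≥r, start 0; Z[1]=0
i=2: i≥r, start 0; Z[2]=0
i=3: i≥r, start 0; Z[3]=2 grow→box=[3,5)
i=4: min(r-i=1, Z[1]=0)=0; Z[4]=0
i=5: i≥r, start 0; Z[5]=4 grow→box=[5,9)
i=6: min(r-i=3, Z[1]=0)=0; Z[6]=0
i=7: min(r-i=2, Z[2]=0)=0; Z[7]=0
i=8: min(r-i=1, Z[3]=2)=1; Z[8]=1
i=9: i≥r, start 0; Z[9]=5 grow→box=[9,14)
i=10: min(r-i=4, Z[1]=0)=0; Z[10]=0
i=11: min(r-i=3, Z[2]=0)=0; Z[11]=0
i=12: min(r-i=2, Z[3]=2)=2; Z[12]=4 grow→box=[12,16)
i=13: min(r-i=3, Z[1]=0)=0; Z[13]=0
i=14: min(r-i=2, Z[2]=0)=0; Z[14]=0
i=15: min(r-i=1, Z[3]=2)=1; Z[15]=1
i=16: i≥r, start 0; Z[16]=0
i=17: i≥r, start 0; Z[17]=1 grow→box=[17,18)
i=18: i≥r, start 0; Z[18]=4 grow→box=[18,22)
i=19: min(r-i=3, Z[1]=0)=0; Z[19]=0
i=20: min(r-i=2, Z[2]=0)=0; Z[20]=0
i=21: min(r-i=1, Z[3]=2)=1; Z[21]=1
i=22: i≥r, start 0; Z[22]=0

[23, 0, 0, 2, 0, 4, 0, 0, 1, 5, 0, 0, 4, 0, 0, 1, 0, 1, 4, 0, 0, 1, 0]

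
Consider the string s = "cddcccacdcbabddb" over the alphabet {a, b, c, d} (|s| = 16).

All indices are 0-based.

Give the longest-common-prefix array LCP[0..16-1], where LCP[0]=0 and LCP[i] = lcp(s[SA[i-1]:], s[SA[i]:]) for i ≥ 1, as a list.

[0, 1, 0, 1, 1, 0, 1, 1, 2, 1, 2, 0, 1, 2, 1, 2]

rank | idx | suffix
   0 |  11 | abddb
   1 |   6 | acdcbabddb
   2 |  15 | b
   3 |  10 | babddb
   4 |  12 | bddb
   5 |   5 | cacdcbabddb
   6 |   9 | cbabddb
   7 |   4 | ccacdcbabddb
   8 |   3 | cccacdcbabddb
   9 |   7 | cdcbabddb
  10 |   0 | cddcccacdcbabddb
  11 |  14 | db
  12 |   8 | dcbabddb
  13 |   2 | dcccacdcbabddb
  14 |  13 | ddb
  15 |   1 | ddcccacdcbabddb

SA = [11, 6, 15, 10, 12, 5, 9, 4, 3, 7, 0, 14, 8, 2, 13, 1]
i: (SA[i-1],SA[i]) lcp shared
  1: (11,6) 1 'a'
  2: (6,15) 0 ''
  3: (15,10) 1 'b'
  4: (10,12) 1 'b'
  5: (12,5) 0 ''
  6: (5,9) 1 'c'
  7: (9,4) 1 'c'
  8: (4,3) 2 'cc'
  9: (3,7) 1 'c'
  10: (7,0) 2 'cd'
  11: (0,14) 0 ''
  12: (14,8) 1 'd'
  13: (8,2) 2 'dc'
  14: (2,13) 1 'd'
  15: (13,1) 2 'dd'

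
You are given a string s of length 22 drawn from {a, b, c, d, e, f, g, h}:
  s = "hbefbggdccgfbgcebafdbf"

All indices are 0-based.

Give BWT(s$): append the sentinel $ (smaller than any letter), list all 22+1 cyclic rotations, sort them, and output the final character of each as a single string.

rank  rotation                 last
    0  $hbefbggdccgfbgcebafdbf  f
    1  afdbf$hbefbggdccgfbgceb  b
    2  bafdbf$hbefbggdccgfbgce  e
    3  befbggdccgfbgcebafdbf$h  h
    4  bf$hbefbggdccgfbgcebafd  d
    5  bgcebafdbf$hbefbggdccgf  f
    6  bggdccgfbgcebafdbf$hbef  f
    7  ccgfbgcebafdbf$hbefbggd  d
    8  cebafdbf$hbefbggdccgfbg  g
    9  cgfbgcebafdbf$hbefbggdc  c
   10  dbf$hbefbggdccgfbgcebaf  f
   11  dccgfbgcebafdbf$hbefbgg  g
   12  ebafdbf$hbefbggdccgfbgc  c
   13  efbggdccgfbgcebafdbf$hb  b
   14  f$hbefbggdccgfbgcebafdb  b
   15  fbgcebafdbf$hbefbggdccg  g
   16  fbggdccgfbgcebafdbf$hbe  e
   17  fdbf$hbefbggdccgfbgceba  a
   18  gcebafdbf$hbefbggdccgfb  b
   19  gdccgfbgcebafdbf$hbefbg  g
   20  gfbgcebafdbf$hbefbggdcc  c
   21  ggdccgfbgcebafdbf$hbefb  b
   22  hbefbggdccgfbgcebafdbf$  $

fbehdffdgcfgcbbgeabgcb$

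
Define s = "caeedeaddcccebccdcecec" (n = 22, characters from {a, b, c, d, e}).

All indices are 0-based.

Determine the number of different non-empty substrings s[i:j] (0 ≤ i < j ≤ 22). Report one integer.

sorted suffixes:
  #0 SA[0]=6  'addcccebccdcecec'
  #1 SA[1]=1  'aeedeaddcccebccdcecec'
  #2 SA[2]=13  'bccdcecec'
  #3 SA[3]=21  'c'
  #4 SA[4]=0  'caeedeaddcccebccdcecec'
  #5 SA[5]=9  'cccebccdcecec'
  #6 SA[6]=14  'ccdcecec'
  #7 SA[7]=10  'ccebccdcecec'
  #8 SA[8]=15  'cdcecec'
  #9 SA[9]=11  'cebccdcecec'
  #10 SA[10]=19  'cec'
  #11 SA[11]=17  'cecec'
  #12 SA[12]=8  'dcccebccdcecec'
  #13 SA[13]=16  'dcecec'
  #14 SA[14]=7  'ddcccebccdcecec'
  #15 SA[15]=4  'deaddcccebccdcecec'
  #16 SA[16]=5  'eaddcccebccdcecec'
  #17 SA[17]=12  'ebccdcecec'
  #18 SA[18]=20  'ec'
  #19 SA[19]=18  'ecec'
  #20 SA[20]=3  'edeaddcccebccdcecec'
  #21 SA[21]=2  'eedeaddcccebccdcecec'

SA = [6, 1, 13, 21, 0, 9, 14, 10, 15, 11, 19, 17, 8, 16, 7, 4, 5, 12, 20, 18, 3, 2]
i: (SA[i-1],SA[i]) lcp shared
  1: (6,1) 1 'a'
  2: (1,13) 0 ''
  3: (13,21) 0 ''
  4: (21,0) 1 'c'
  5: (0,9) 1 'c'
  6: (9,14) 2 'cc'
  7: (14,10) 2 'cc'
  8: (10,15) 1 'c'
  9: (15,11) 1 'c'
  10: (11,19) 2 'ce'
  11: (19,17) 3 'cec'
  12: (17,8) 0 ''
  13: (8,16) 2 'dc'
  14: (16,7) 1 'd'
  15: (7,4) 1 'd'
  16: (4,5) 0 ''
  17: (5,12) 1 'e'
  18: (12,20) 1 'e'
  19: (20,18) 2 'ec'
  20: (18,3) 1 'e'
  21: (3,2) 1 'e'

n(n+1)/2 = 22·23/2 = 253
Σ LCP = 0 + 1 + 0 + 0 + 1 + 1 + 2 + 2 + 1 + 1 + 2 + 3 + 0 + 2 + 1 + 1 + 0 + 1 + 1 + 2 + 1 + 1 = 24
distinct = 253 − 24 = 229

229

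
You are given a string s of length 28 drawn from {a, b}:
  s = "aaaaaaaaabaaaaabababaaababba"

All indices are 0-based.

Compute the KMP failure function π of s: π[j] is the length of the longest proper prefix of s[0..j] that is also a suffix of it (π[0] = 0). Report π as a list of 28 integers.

[0, 1, 2, 3, 4, 5, 6, 7, 8, 0, 1, 2, 3, 4, 5, 0, 1, 0, 1, 0, 1, 2, 3, 0, 1, 0, 0, 1]

π[0] = 0
j=1 s[j]='a': π[1]=1 (border 'a')
j=2 s[j]='a': π[2]=2 (border 'aa')
j=3 s[j]='a': π[3]=3 (border 'aaa')
j=4 s[j]='a': π[4]=4 (border 'aaaa')
j=5 s[j]='a': π[5]=5 (border 'aaaaa')
j=6 s[j]='a': π[6]=6 (border 'aaaaaa')
j=7 s[j]='a': π[7]=7 (border 'aaaaaaa')
j=8 s[j]='a': π[8]=8 (border 'aaaaaaaa')
j=9 s[j]='b': k: 8→7→6→5→4→3→2→1→0; π[9]=0 (border '')
j=10 s[j]='a': π[10]=1 (border 'a')
j=11 s[j]='a': π[11]=2 (border 'aa')
j=12 s[j]='a': π[12]=3 (border 'aaa')
j=13 s[j]='a': π[13]=4 (border 'aaaa')
j=14 s[j]='a': π[14]=5 (border 'aaaaa')
j=15 s[j]='b': k: 5→4→3→2→1→0; π[15]=0 (border '')
j=16 s[j]='a': π[16]=1 (border 'a')
j=17 s[j]='b': k: 1→0; π[17]=0 (border '')
j=18 s[j]='a': π[18]=1 (border 'a')
j=19 s[j]='b': k: 1→0; π[19]=0 (border '')
j=20 s[j]='a': π[20]=1 (border 'a')
j=21 s[j]='a': π[21]=2 (border 'aa')
j=22 s[j]='a': π[22]=3 (border 'aaa')
j=23 s[j]='b': k: 3→2→1→0; π[23]=0 (border '')
j=24 s[j]='a': π[24]=1 (border 'a')
j=25 s[j]='b': k: 1→0; π[25]=0 (border '')
j=26 s[j]='b': π[26]=0 (border '')
j=27 s[j]='a': π[27]=1 (border 'a')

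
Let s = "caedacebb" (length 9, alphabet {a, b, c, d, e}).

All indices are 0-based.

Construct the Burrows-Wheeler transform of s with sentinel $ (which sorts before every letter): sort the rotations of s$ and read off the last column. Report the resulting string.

rank  rotation    last
    0  $caedacebb  b
    1  acebb$caed  d
    2  aedacebb$c  c
    3  b$caedaceb  b
    4  bb$caedace  e
    5  caedacebb$  $
    6  cebb$caeda  a
    7  dacebb$cae  e
    8  ebb$caedac  c
    9  edacebb$ca  a

bdcbe$aeca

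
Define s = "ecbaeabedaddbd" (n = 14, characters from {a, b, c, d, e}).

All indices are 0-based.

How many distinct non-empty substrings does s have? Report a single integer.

sorted suffixes:
  #0 SA[0]=5  'abedaddbd'
  #1 SA[1]=9  'addbd'
  #2 SA[2]=3  'aeabedaddbd'
  #3 SA[3]=2  'baeabedaddbd'
  #4 SA[4]=12  'bd'
  #5 SA[5]=6  'bedaddbd'
  #6 SA[6]=1  'cbaeabedaddbd'
  #7 SA[7]=13  'd'
  #8 SA[8]=8  'daddbd'
  #9 SA[9]=11  'dbd'
  #10 SA[10]=10  'ddbd'
  #11 SA[11]=4  'eabedaddbd'
  #12 SA[12]=0  'ecbaeabedaddbd'
  #13 SA[13]=7  'edaddbd'

SA = [5, 9, 3, 2, 12, 6, 1, 13, 8, 11, 10, 4, 0, 7]
rank  pair      lcp
   1  s[5:],s[9:]  1  'a'
   2  s[9:],s[3:]  1  'a'
   3  s[3:],s[2:]  0  ''
   4  s[2:],s[12:]  1  'b'
   5  s[12:],s[6:]  1  'b'
   6  s[6:],s[1:]  0  ''
   7  s[1:],s[13:]  0  ''
   8  s[13:],s[8:]  1  'd'
   9  s[8:],s[11:]  1  'd'
  10  s[11:],s[10:]  1  'd'
  11  s[10:],s[4:]  0  ''
  12  s[4:],s[0:]  1  'e'
  13  s[0:],s[7:]  1  'e'

n(n+1)/2 = 14·15/2 = 105
Σ LCP = 0 + 1 + 1 + 0 + 1 + 1 + 0 + 0 + 1 + 1 + 1 + 0 + 1 + 1 = 9
distinct = 105 − 9 = 96

96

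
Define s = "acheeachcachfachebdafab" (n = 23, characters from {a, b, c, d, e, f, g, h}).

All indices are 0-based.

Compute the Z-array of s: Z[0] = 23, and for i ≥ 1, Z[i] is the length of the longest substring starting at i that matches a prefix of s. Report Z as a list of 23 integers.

Z[0]=23
i=1: fresh scan; Z[1]=0
i=2: fresh scan; Z[2]=0
i=3: fresh scan; Z[3]=0
i=4: fresh scan; Z[4]=0
i=5: fresh scan; Z[5]=3 grow→box=[5,8)
i=6: min(r-i=2, Z[1]=0)=0; Z[6]=0
i=7: min(r-i=1, Z[2]=0)=0; Z[7]=0
i=8: fresh scan; Z[8]=0
i=9: fresh scan; Z[9]=3 grow→box=[9,12)
i=10: min(r-i=2, Z[1]=0)=0; Z[10]=0
i=11: min(r-i=1, Z[2]=0)=0; Z[11]=0
i=12: fresh scan; Z[12]=0
i=13: fresh scan; Z[13]=4 grow→box=[13,17)
i=14: min(r-i=3, Z[1]=0)=0; Z[14]=0
i=15: min(r-i=2, Z[2]=0)=0; Z[15]=0
i=16: min(r-i=1, Z[3]=0)=0; Z[16]=0
i=17: fresh scan; Z[17]=0
i=18: fresh scan; Z[18]=0
i=19: fresh scan; Z[19]=1 grow→box=[19,20)
i=20: fresh scan; Z[20]=0
i=21: fresh scan; Z[21]=1 grow→box=[21,22)
i=22: fresh scan; Z[22]=0

[23, 0, 0, 0, 0, 3, 0, 0, 0, 3, 0, 0, 0, 4, 0, 0, 0, 0, 0, 1, 0, 1, 0]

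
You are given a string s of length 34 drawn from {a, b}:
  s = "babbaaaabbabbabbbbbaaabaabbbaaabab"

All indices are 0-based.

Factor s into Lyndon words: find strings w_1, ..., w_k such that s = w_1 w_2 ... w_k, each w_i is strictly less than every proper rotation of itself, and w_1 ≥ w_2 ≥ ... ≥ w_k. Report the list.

emit factor 1: 'b' (i=0, period=1)
emit factor 2: 'abb' (i=1, period=3)
emit factor 3: 'aaaabbabbabbbbbaaabaabbbaaabab' (i=4, period=30)

["b", "abb", "aaaabbabbabbbbbaaabaabbbaaabab"]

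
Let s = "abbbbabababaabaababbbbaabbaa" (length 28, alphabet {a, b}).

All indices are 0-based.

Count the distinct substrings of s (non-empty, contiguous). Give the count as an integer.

rank | idx | suffix
   0 |  27 | a
   1 |  26 | aa
   2 |  11 | aabaababbbbaabbaa
   3 |  14 | aababbbbaabbaa
   4 |  22 | aabbaa
   5 |   9 | abaabaababbbbaabbaa
   6 |  12 | abaababbbbaabbaa
   7 |   7 | ababaabaababbbbaabbaa
   8 |   5 | abababaabaababbbbaabbaa
   9 |  15 | ababbbbaabbaa
  10 |  23 | abbaa
  11 |  17 | abbbbaabbaa
  12 |   0 | abbbbabababaabaababbbbaabbaa
  13 |  25 | baa
  14 |  10 | baabaababbbbaabbaa
  15 |  13 | baababbbbaabbaa
  16 |  21 | baabbaa
  17 |   8 | babaabaababbbbaabbaa
  18 |   6 | bababaabaababbbbaabbaa
  19 |   4 | babababaabaababbbbaabbaa
  20 |  16 | babbbbaabbaa
  21 |  24 | bbaa
  22 |  20 | bbaabbaa
  23 |   3 | bbabababaabaababbbbaabbaa
  24 |  19 | bbbaabbaa
  25 |   2 | bbbabababaabaababbbbaabbaa
  26 |  18 | bbbbaabbaa
  27 |   1 | bbbbabababaabaababbbbaabbaa

SA = [27, 26, 11, 14, 22, 9, 12, 7, 5, 15, 23, 17, 0, 25, 10, 13, 21, 8, 6, 4, 16, 24, 20, 3, 19, 2, 18, 1]
[i] adj suffixes → lcp
  [1] 27/26 → 1 ('a')
  [2] 26/11 → 2 ('aa')
  [3] 11/14 → 4 ('aaba')
  [4] 14/22 → 3 ('aab')
  [5] 22/9 → 1 ('a')
  [6] 9/12 → 6 ('abaaba')
  [7] 12/7 → 3 ('aba')
  [8] 7/5 → 5 ('ababa')
  [9] 5/15 → 4 ('abab')
  [10] 15/23 → 2 ('ab')
  [11] 23/17 → 3 ('abb')
  [12] 17/0 → 6 ('abbbba')
  [13] 0/25 → 0 ('')
  [14] 25/10 → 3 ('baa')
  [15] 10/13 → 5 ('baaba')
  [16] 13/21 → 4 ('baab')
  [17] 21/8 → 2 ('ba')
  [18] 8/6 → 4 ('baba')
  [19] 6/4 → 6 ('bababa')
  [20] 4/16 → 3 ('bab')
  [21] 16/24 → 1 ('b')
  [22] 24/20 → 4 ('bbaa')
  [23] 20/3 → 3 ('bba')
  [24] 3/19 → 2 ('bb')
  [25] 19/2 → 4 ('bbba')
  [26] 2/18 → 3 ('bbb')
  [27] 18/1 → 5 ('bbbba')

n(n+1)/2 = 28·29/2 = 406
Σ LCP = 0 + 1 + 2 + 4 + 3 + 1 + 6 + 3 + 5 + 4 + 2 + 3 + 6 + 0 + 3 + 5 + 4 + 2 + 4 + 6 + 3 + 1 + 4 + 3 + 2 + 4 + 3 + 5 = 89
distinct = 406 − 89 = 317

317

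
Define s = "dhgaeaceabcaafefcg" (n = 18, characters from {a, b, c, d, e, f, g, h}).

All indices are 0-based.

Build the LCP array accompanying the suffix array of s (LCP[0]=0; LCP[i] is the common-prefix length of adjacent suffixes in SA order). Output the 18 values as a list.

[0, 1, 1, 1, 1, 0, 0, 1, 1, 0, 0, 2, 1, 0, 1, 0, 1, 0]

rank→(start, suffix):
  0 → (11, 'aafefcg')
  1 → (8, 'abcaafefcg')
  2 → (5, 'aceabcaafefcg')
  3 → (3, 'aeaceabcaafefcg')
  4 → (12, 'afefcg')
  5 → (9, 'bcaafefcg')
  6 → (10, 'caafefcg')
  7 → (6, 'ceabcaafefcg')
  8 → (16, 'cg')
  9 → (0, 'dhgaeaceabcaafefcg')
  10 → (7, 'eabcaafefcg')
  11 → (4, 'eaceabcaafefcg')
  12 → (14, 'efcg')
  13 → (15, 'fcg')
  14 → (13, 'fefcg')
  15 → (17, 'g')
  16 → (2, 'gaeaceabcaafefcg')
  17 → (1, 'hgaeaceabcaafefcg')

SA = [11, 8, 5, 3, 12, 9, 10, 6, 16, 0, 7, 4, 14, 15, 13, 17, 2, 1]
[i] adj suffixes → lcp
  [1] 11/8 → 1 ('a')
  [2] 8/5 → 1 ('a')
  [3] 5/3 → 1 ('a')
  [4] 3/12 → 1 ('a')
  [5] 12/9 → 0 ('')
  [6] 9/10 → 0 ('')
  [7] 10/6 → 1 ('c')
  [8] 6/16 → 1 ('c')
  [9] 16/0 → 0 ('')
  [10] 0/7 → 0 ('')
  [11] 7/4 → 2 ('ea')
  [12] 4/14 → 1 ('e')
  [13] 14/15 → 0 ('')
  [14] 15/13 → 1 ('f')
  [15] 13/17 → 0 ('')
  [16] 17/2 → 1 ('g')
  [17] 2/1 → 0 ('')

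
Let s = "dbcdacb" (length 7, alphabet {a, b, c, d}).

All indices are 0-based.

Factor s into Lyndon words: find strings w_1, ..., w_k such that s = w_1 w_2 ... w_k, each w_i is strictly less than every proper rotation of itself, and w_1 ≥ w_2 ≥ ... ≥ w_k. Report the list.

emit factor 1: 'd' (i=0, period=1)
emit factor 2: 'bcd' (i=1, period=3)
emit factor 3: 'acb' (i=4, period=3)

["d", "bcd", "acb"]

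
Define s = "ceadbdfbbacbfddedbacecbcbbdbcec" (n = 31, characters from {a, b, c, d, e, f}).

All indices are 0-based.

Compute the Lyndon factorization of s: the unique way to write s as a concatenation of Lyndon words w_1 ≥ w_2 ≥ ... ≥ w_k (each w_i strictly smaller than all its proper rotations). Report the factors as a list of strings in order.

emit factor 1: 'ce' (i=0, period=2)
emit factor 2: 'adbdfbb' (i=2, period=7)
emit factor 3: 'acbfddedbacecbcbbdbcec' (i=9, period=22)

["ce", "adbdfbb", "acbfddedbacecbcbbdbcec"]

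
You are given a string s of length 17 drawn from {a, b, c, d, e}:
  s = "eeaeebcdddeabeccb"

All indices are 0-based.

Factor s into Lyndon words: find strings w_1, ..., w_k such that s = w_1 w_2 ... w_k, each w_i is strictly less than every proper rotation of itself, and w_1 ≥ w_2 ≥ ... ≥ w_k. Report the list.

["e", "e", "aeebcddde", "abeccb"]

emit factor 1: 'e' (i=0, period=1)
emit factor 2: 'e' (i=1, period=1)
emit factor 3: 'aeebcddde' (i=2, period=9)
emit factor 4: 'abeccb' (i=11, period=6)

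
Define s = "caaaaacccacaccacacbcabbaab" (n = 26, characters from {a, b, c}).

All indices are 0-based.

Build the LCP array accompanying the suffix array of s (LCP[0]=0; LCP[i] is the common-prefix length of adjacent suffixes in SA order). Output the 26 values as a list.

[0, 4, 3, 2, 2, 1, 2, 1, 4, 2, 2, 3, 0, 1, 1, 1, 0, 2, 2, 5, 3, 3, 1, 1, 6, 2]

rank | idx | suffix
   0 |   1 | aaaaacccacaccacacbcabbaab
   1 |   2 | aaaacccacaccacacbcabbaab
   2 |   3 | aaacccacaccacacbcabbaab
   3 |  23 | aab
   4 |   4 | aacccacaccacacbcabbaab
   5 |  24 | ab
   6 |  20 | abbaab
   7 |  14 | acacbcabbaab
   8 |   9 | acaccacacbcabbaab
   9 |  16 | acbcabbaab
  10 |  11 | accacacbcabbaab
  11 |   5 | acccacaccacacbcabbaab
  12 |  25 | b
  13 |  22 | baab
  14 |  21 | bbaab
  15 |  18 | bcabbaab
  16 |   0 | caaaaacccacaccacacbcabbaab
  17 |  19 | cabbaab
  18 |  13 | cacacbcabbaab
  19 |   8 | cacaccacacbcabbaab
  20 |  15 | cacbcabbaab
  21 |  10 | caccacacbcabbaab
  22 |  17 | cbcabbaab
  23 |  12 | ccacacbcabbaab
  24 |   7 | ccacaccacacbcabbaab
  25 |   6 | cccacaccacacbcabbaab

SA = [1, 2, 3, 23, 4, 24, 20, 14, 9, 16, 11, 5, 25, 22, 21, 18, 0, 19, 13, 8, 15, 10, 17, 12, 7, 6]
rank  pair      lcp
   1  s[1:],s[2:]  4  'aaaa'
   2  s[2:],s[3:]  3  'aaa'
   3  s[3:],s[23:]  2  'aa'
   4  s[23:],s[4:]  2  'aa'
   5  s[4:],s[24:]  1  'a'
   6  s[24:],s[20:]  2  'ab'
   7  s[20:],s[14:]  1  'a'
   8  s[14:],s[9:]  4  'acac'
   9  s[9:],s[16:]  2  'ac'
  10  s[16:],s[11:]  2  'ac'
  11  s[11:],s[5:]  3  'acc'
  12  s[5:],s[25:]  0  ''
  13  s[25:],s[22:]  1  'b'
  14  s[22:],s[21:]  1  'b'
  15  s[21:],s[18:]  1  'b'
  16  s[18:],s[0:]  0  ''
  17  s[0:],s[19:]  2  'ca'
  18  s[19:],s[13:]  2  'ca'
  19  s[13:],s[8:]  5  'cacac'
  20  s[8:],s[15:]  3  'cac'
  21  s[15:],s[10:]  3  'cac'
  22  s[10:],s[17:]  1  'c'
  23  s[17:],s[12:]  1  'c'
  24  s[12:],s[7:]  6  'ccacac'
  25  s[7:],s[6:]  2  'cc'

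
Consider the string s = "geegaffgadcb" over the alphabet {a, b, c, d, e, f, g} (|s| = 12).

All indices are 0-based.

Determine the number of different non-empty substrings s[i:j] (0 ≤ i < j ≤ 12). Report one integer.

72

rank→(start, suffix):
  0 → (8, 'adcb')
  1 → (4, 'affgadcb')
  2 → (11, 'b')
  3 → (10, 'cb')
  4 → (9, 'dcb')
  5 → (1, 'eegaffgadcb')
  6 → (2, 'egaffgadcb')
  7 → (5, 'ffgadcb')
  8 → (6, 'fgadcb')
  9 → (7, 'gadcb')
  10 → (3, 'gaffgadcb')
  11 → (0, 'geegaffgadcb')

SA = [8, 4, 11, 10, 9, 1, 2, 5, 6, 7, 3, 0]
rank  pair      lcp
   1  s[8:],s[4:]  1  'a'
   2  s[4:],s[11:]  0  ''
   3  s[11:],s[10:]  0  ''
   4  s[10:],s[9:]  0  ''
   5  s[9:],s[1:]  0  ''
   6  s[1:],s[2:]  1  'e'
   7  s[2:],s[5:]  0  ''
   8  s[5:],s[6:]  1  'f'
   9  s[6:],s[7:]  0  ''
  10  s[7:],s[3:]  2  'ga'
  11  s[3:],s[0:]  1  'g'

n(n+1)/2 = 12·13/2 = 78
Σ LCP = 0 + 1 + 0 + 0 + 0 + 0 + 1 + 0 + 1 + 0 + 2 + 1 = 6
distinct = 78 − 6 = 72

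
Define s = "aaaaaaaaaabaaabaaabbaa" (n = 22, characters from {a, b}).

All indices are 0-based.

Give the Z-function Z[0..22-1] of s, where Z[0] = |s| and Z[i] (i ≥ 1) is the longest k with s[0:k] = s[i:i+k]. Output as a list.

[22, 9, 8, 7, 6, 5, 4, 3, 2, 1, 0, 3, 2, 1, 0, 3, 2, 1, 0, 0, 2, 1]

Z[0]=22
i=1: fresh scan; Z[1]=9 grow→box=[1,10)
i=2: min(r-i=8, Z[1]=9)=8; Z[2]=8
i=3: min(r-i=7, Z[2]=8)=7; Z[3]=7
i=4: min(r-i=6, Z[3]=7)=6; Z[4]=6
i=5: min(r-i=5, Z[4]=6)=5; Z[5]=5
i=6: min(r-i=4, Z[5]=5)=4; Z[6]=4
i=7: min(r-i=3, Z[6]=4)=3; Z[7]=3
i=8: min(r-i=2, Z[7]=3)=2; Z[8]=2
i=9: min(r-i=1, Z[8]=2)=1; Z[9]=1
i=10: fresh scan; Z[10]=0
i=11: fresh scan; Z[11]=3 grow→box=[11,14)
i=12: min(r-i=2, Z[1]=9)=2; Z[12]=2
i=13: min(r-i=1, Z[2]=8)=1; Z[13]=1
i=14: fresh scan; Z[14]=0
i=15: fresh scan; Z[15]=3 grow→box=[15,18)
i=16: min(r-i=2, Z[1]=9)=2; Z[16]=2
i=17: min(r-i=1, Z[2]=8)=1; Z[17]=1
i=18: fresh scan; Z[18]=0
i=19: fresh scan; Z[19]=0
i=20: fresh scan; Z[20]=2 grow→box=[20,22)
i=21: min(r-i=1, Z[1]=9)=1; Z[21]=1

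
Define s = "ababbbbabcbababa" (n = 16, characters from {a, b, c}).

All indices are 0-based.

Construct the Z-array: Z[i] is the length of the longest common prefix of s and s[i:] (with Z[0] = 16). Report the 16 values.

[16, 0, 2, 0, 0, 0, 0, 2, 0, 0, 0, 4, 0, 3, 0, 1]

Z[0]=16
i=1: outside box; Z[1]=0
i=2: outside box; Z[2]=2 extend→box=[2,4)
i=3: min(r-i=1, Z[1]=0)=0; Z[3]=0
i=4: outside box; Z[4]=0
i=5: outside box; Z[5]=0
i=6: outside box; Z[6]=0
i=7: outside box; Z[7]=2 extend→box=[7,9)
i=8: min(r-i=1, Z[1]=0)=0; Z[8]=0
i=9: outside box; Z[9]=0
i=10: outside box; Z[10]=0
i=11: outside box; Z[11]=4 extend→box=[11,15)
i=12: min(r-i=3, Z[1]=0)=0; Z[12]=0
i=13: min(r-i=2, Z[2]=2)=2; Z[13]=3 extend→box=[13,16)
i=14: min(r-i=2, Z[1]=0)=0; Z[14]=0
i=15: min(r-i=1, Z[2]=2)=1; Z[15]=1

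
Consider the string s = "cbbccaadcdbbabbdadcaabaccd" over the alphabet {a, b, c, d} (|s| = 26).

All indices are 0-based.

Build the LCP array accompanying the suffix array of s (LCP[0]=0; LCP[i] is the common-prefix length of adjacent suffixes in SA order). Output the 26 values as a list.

[0, 2, 1, 2, 1, 1, 3, 0, 2, 1, 2, 2, 1, 1, 0, 3, 1, 1, 2, 1, 2, 0, 1, 1, 1, 2]

rank | idx | suffix
   0 |  19 | aabaccd
   1 |   5 | aadcdbbabbdadcaabaccd
   2 |  20 | abaccd
   3 |  12 | abbdadcaabaccd
   4 |  22 | accd
   5 |  16 | adcaabaccd
   6 |   6 | adcdbbabbdadcaabaccd
   7 |  11 | babbdadcaabaccd
   8 |  21 | baccd
   9 |  10 | bbabbdadcaabaccd
  10 |   1 | bbccaadcdbbabbdadcaabaccd
  11 |  13 | bbdadcaabaccd
  12 |   2 | bccaadcdbbabbdadcaabaccd
  13 |  14 | bdadcaabaccd
  14 |  18 | caabaccd
  15 |   4 | caadcdbbabbdadcaabaccd
  16 |   0 | cbbccaadcdbbabbdadcaabaccd
  17 |   3 | ccaadcdbbabbdadcaabaccd
  18 |  23 | ccd
  19 |  24 | cd
  20 |   8 | cdbbabbdadcaabaccd
  21 |  25 | d
  22 |  15 | dadcaabaccd
  23 |   9 | dbbabbdadcaabaccd
  24 |  17 | dcaabaccd
  25 |   7 | dcdbbabbdadcaabaccd

SA = [19, 5, 20, 12, 22, 16, 6, 11, 21, 10, 1, 13, 2, 14, 18, 4, 0, 3, 23, 24, 8, 25, 15, 9, 17, 7]
[i] adj suffixes → lcp
  [1] 19/5 → 2 ('aa')
  [2] 5/20 → 1 ('a')
  [3] 20/12 → 2 ('ab')
  [4] 12/22 → 1 ('a')
  [5] 22/16 → 1 ('a')
  [6] 16/6 → 3 ('adc')
  [7] 6/11 → 0 ('')
  [8] 11/21 → 2 ('ba')
  [9] 21/10 → 1 ('b')
  [10] 10/1 → 2 ('bb')
  [11] 1/13 → 2 ('bb')
  [12] 13/2 → 1 ('b')
  [13] 2/14 → 1 ('b')
  [14] 14/18 → 0 ('')
  [15] 18/4 → 3 ('caa')
  [16] 4/0 → 1 ('c')
  [17] 0/3 → 1 ('c')
  [18] 3/23 → 2 ('cc')
  [19] 23/24 → 1 ('c')
  [20] 24/8 → 2 ('cd')
  [21] 8/25 → 0 ('')
  [22] 25/15 → 1 ('d')
  [23] 15/9 → 1 ('d')
  [24] 9/17 → 1 ('d')
  [25] 17/7 → 2 ('dc')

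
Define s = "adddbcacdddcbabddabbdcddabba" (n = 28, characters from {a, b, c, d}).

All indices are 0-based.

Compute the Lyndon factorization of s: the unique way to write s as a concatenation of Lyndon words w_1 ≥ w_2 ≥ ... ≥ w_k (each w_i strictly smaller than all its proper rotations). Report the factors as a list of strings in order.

["adddbc", "acdddcb", "abdd", "abbdcdd", "abb", "a"]

emit factor 1: 'adddbc' (i=0, period=6)
emit factor 2: 'acdddcb' (i=6, period=7)
emit factor 3: 'abdd' (i=13, period=4)
emit factor 4: 'abbdcdd' (i=17, period=7)
emit factor 5: 'abb' (i=24, period=3)
emit factor 6: 'a' (i=27, period=1)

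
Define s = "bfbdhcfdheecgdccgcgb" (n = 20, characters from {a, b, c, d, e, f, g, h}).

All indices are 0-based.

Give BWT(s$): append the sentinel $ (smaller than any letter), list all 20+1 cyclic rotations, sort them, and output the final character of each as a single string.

rank  rotation               last
    0  $bfbdhcfdheecgdccgcgb  b
    1  b$bfbdhcfdheecgdccgcg  g
    2  bdhcfdheecgdccgcgb$bf  f
    3  bfbdhcfdheecgdccgcgb$  $
    4  ccgcgb$bfbdhcfdheecgd  d
    5  cfdheecgdccgcgb$bfbdh  h
    6  cgb$bfbdhcfdheecgdccg  g
    7  cgcgb$bfbdhcfdheecgdc  c
    8  cgdccgcgb$bfbdhcfdhee  e
    9  dccgcgb$bfbdhcfdheecg  g
   10  dhcfdheecgdccgcgb$bfb  b
   11  dheecgdccgcgb$bfbdhcf  f
   12  ecgdccgcgb$bfbdhcfdhe  e
   13  eecgdccgcgb$bfbdhcfdh  h
   14  fbdhcfdheecgdccgcgb$b  b
   15  fdheecgdccgcgb$bfbdhc  c
   16  gb$bfbdhcfdheecgdccgc  c
   17  gcgb$bfbdhcfdheecgdcc  c
   18  gdccgcgb$bfbdhcfdheec  c
   19  hcfdheecgdccgcgb$bfbd  d
   20  heecgdccgcgb$bfbdhcfd  d

bgf$dhgcegbfehbccccdd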